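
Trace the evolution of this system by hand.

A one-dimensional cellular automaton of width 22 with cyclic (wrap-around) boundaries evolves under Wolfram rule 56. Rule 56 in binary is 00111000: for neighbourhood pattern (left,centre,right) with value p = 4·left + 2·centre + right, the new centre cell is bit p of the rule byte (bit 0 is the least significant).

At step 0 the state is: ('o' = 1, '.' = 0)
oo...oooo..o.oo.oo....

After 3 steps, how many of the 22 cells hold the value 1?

9

step 0: oo...oooo..o.oo.oo....
step 1: o.o..o...o..oo.oo.o...
step 2: .o.o..o...o.o.oo.o.o..
step 3: ..o.o..o...o.oo.o.o.o.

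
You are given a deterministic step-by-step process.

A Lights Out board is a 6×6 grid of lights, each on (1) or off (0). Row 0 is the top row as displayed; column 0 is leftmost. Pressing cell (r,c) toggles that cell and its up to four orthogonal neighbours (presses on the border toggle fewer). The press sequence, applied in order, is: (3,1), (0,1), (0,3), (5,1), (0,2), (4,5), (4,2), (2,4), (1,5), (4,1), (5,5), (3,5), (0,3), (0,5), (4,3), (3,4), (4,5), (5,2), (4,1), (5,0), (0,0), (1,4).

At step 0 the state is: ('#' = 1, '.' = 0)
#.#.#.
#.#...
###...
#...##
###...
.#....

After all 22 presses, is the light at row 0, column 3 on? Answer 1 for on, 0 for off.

0) #.#.#.
#.#...
###...
#...##
###...
.#....
1) #.#.#.
#.#...
#.#...
.##.##
#.#...
.#....
2) .#..#.
###...
#.#...
.##.##
#.#...
.#....
3) .###..
####..
#.#...
.##.##
#.#...
.#....
4) .###..
####..
#.#...
.##.##
###...
#.#...
5) ......
##.#..
#.#...
.##.##
###...
#.#...
6) ......
##.#..
#.#...
.##.#.
###.##
#.#..#
7) ......
##.#..
#.#...
.#..#.
#..###
#....#
8) ......
##.##.
#.####
.#....
#..###
#....#
9) .....#
##.#.#
#.###.
.#....
#..###
#....#
10) .....#
##.#.#
#.###.
......
.#####
##...#
11) .....#
##.#.#
#.###.
......
.####.
##..#.
12) .....#
##.#.#
#.####
....##
.#####
##..#.
13) ..####
##...#
#.####
....##
.#####
##..#.
14) ..##..
##....
#.####
....##
.#####
##..#.
15) ..##..
##....
#.####
...###
.#...#
##.##.
16) ..##..
##....
#.##.#
......
.#..##
##.##.
17) ..##..
##....
#.##.#
.....#
.#....
##.###
18) ..##..
##....
#.##.#
.....#
.##...
#.#.##
19) ..##..
##....
#.##.#
.#...#
#.....
###.##
20) ..##..
##....
#.##.#
.#...#
......
..#.##
21) ####..
.#....
#.##.#
.#...#
......
..#.##
22) #####.
.#.###
#.####
.#...#
......
..#.##

1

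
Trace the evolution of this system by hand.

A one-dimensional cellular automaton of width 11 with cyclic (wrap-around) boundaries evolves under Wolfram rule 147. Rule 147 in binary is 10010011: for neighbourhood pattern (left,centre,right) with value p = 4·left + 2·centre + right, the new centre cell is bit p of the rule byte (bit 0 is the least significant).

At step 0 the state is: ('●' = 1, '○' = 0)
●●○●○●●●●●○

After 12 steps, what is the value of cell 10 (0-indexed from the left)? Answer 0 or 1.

0

gen 0: ●●○●○●●●●●○
gen 1: ○○○○○○●●●○○
gen 2: ●●●●●●○●○●●
gen 3: ●●●●●○○○○○●
gen 4: ●●●●○●●●●●○
gen 5: ○●●○○○●●●○○
gen 6: ●○○●●●○●○●●
gen 7: ○●●○●○○○○○●
gen 8: ○○○○○●●●●●○
gen 9: ●●●●●○●●●○●
gen 10: ●●●●○○○●○○○
gen 11: ○●●○●●●○●●●
gen 12: ○○○○○●○○○●○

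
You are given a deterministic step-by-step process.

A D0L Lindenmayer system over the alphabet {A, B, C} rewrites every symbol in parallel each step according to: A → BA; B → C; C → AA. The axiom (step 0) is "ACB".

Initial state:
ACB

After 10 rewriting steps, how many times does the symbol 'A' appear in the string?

309

[0] ACB
[1] BAAAC
[2] CBABABAAA
[3] AACBACBACBABABA
[4] BABAAACBAAACBAAACBACBACBA
[5] CBACBABABAAACBABABAAACBABABAAACBAAACBAAACBA
[6] AACBAAACBACBACBABABAAACBACBACBABABAAACBACBACBABABAAACBABABAAACBABABAAACBA
[7] BABAAACBABABAAACBAAACBAAACBACBACBABABAAACBAAACBAAACBACBACB…CBAAACBAAACBACBACBABABAAACBACBACBABABAAACBACBACBABABAAACBA  (len 123)
[8] CBACBABABAAACBACBACBABABAAACBABABAAACBABABAAACBAAACBAAACBA…ABAAACBAAACBAAACBACBACBABABAAACBAAACBAAACBACBACBABABAAACBA  (len 209)
[9] AACBAAACBACBACBABABAAACBAAACBAAACBACBACBABABAAACBACBACBABA…CBACBABABAAACBABABAAACBABABAAACBAAACBAAACBACBACBABABAAACBA  (len 355)
[10] BABAAACBABABAAACBAAACBAAACBACBACBABABAAACBABABAAACBABABAAA…CBACBABABAAACBABABAAACBABABAAACBAAACBAAACBACBACBABABAAACBA  (len 601)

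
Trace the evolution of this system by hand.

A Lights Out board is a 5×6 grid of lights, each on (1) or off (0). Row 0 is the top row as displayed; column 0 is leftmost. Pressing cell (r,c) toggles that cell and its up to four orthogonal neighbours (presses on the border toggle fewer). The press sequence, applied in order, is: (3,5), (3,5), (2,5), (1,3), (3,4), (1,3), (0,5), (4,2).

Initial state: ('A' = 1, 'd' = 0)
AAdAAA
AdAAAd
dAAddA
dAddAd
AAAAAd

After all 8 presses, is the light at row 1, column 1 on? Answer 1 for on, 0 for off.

0

gen 0: AAdAAA
AdAAAd
dAAddA
dAddAd
AAAAAd
gen 1: AAdAAA
AdAAAd
dAAddd
dAdddA
AAAAAA
gen 2: AAdAAA
AdAAAd
dAAddA
dAddAd
AAAAAd
gen 3: AAdAAA
AdAAAA
dAAdAd
dAddAA
AAAAAd
gen 4: AAddAA
AddddA
dAAAAd
dAddAA
AAAAAd
gen 5: AAddAA
AddddA
dAAAdd
dAdAdd
AAAAdd
gen 6: AAdAAA
AdAAAA
dAAddd
dAdAdd
AAAAdd
gen 7: AAdAdd
AdAAAd
dAAddd
dAdAdd
AAAAdd
gen 8: AAdAdd
AdAAAd
dAAddd
dAAAdd
Addddd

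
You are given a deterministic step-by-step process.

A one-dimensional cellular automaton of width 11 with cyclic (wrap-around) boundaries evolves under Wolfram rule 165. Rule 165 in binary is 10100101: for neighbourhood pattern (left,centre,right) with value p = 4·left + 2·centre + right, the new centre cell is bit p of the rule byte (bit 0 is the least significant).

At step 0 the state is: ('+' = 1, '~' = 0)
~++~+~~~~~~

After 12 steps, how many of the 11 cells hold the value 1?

step 0: ~++~+~~~~~~
step 1: ~~~++~+++++
step 2: ~+~~~+~+++~
step 3: ~+~+~++~+~~
step 4: ~++++~~++~+
step 5: +~++~~~~~++
step 6: ~+~~~+++~~+
step 7: ++~+~~+~~~+
step 8: +~++~~+~+~~
step 9: ++~~~~+++~~
step 10: ~~~++~~+~~~
step 11: ++~~~~~+~++
step 12: +~~+++~++~+

7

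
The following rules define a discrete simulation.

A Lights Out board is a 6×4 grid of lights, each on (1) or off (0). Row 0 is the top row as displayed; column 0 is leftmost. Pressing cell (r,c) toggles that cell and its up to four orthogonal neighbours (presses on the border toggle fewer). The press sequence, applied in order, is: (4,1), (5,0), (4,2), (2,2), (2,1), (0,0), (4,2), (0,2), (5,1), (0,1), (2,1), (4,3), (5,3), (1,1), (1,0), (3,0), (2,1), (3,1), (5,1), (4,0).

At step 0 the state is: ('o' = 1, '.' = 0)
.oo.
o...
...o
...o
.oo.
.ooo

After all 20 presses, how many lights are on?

[0] .oo.
o...
...o
...o
.oo.
.ooo
[1] .oo.
o...
...o
.o.o
o...
..oo
[2] .oo.
o...
...o
.o.o
....
oooo
[3] .oo.
o...
...o
.ooo
.ooo
oo.o
[4] .oo.
o.o.
.oo.
.o.o
.ooo
oo.o
[5] .oo.
ooo.
o...
...o
.ooo
oo.o
[6] o.o.
.oo.
o...
...o
.ooo
oo.o
[7] o.o.
.oo.
o...
..oo
....
oooo
[8] oo.o
.o..
o...
..oo
....
oooo
[9] oo.o
.o..
o...
..oo
.o..
...o
[10] ..oo
....
o...
..oo
.o..
...o
[11] ..oo
.o..
.oo.
.ooo
.o..
...o
[12] ..oo
.o..
.oo.
.oo.
.ooo
....
[13] ..oo
.o..
.oo.
.oo.
.oo.
..oo
[14] .ooo
o.o.
..o.
.oo.
.oo.
..oo
[15] oooo
.oo.
o.o.
.oo.
.oo.
..oo
[16] oooo
.oo.
..o.
o.o.
ooo.
..oo
[17] oooo
..o.
oo..
ooo.
ooo.
..oo
[18] oooo
..o.
o...
....
o.o.
..oo
[19] oooo
..o.
o...
....
ooo.
oo.o
[20] oooo
..o.
o...
o...
..o.
.o.o

10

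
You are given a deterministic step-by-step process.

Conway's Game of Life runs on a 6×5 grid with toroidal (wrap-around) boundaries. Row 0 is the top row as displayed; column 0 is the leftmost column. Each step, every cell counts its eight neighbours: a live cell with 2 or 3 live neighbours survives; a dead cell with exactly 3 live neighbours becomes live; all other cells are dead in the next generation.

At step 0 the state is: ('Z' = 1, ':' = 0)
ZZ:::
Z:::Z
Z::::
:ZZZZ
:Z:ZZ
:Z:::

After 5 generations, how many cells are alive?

11

0) ZZ:::
Z:::Z
Z::::
:ZZZZ
:Z:ZZ
:Z:::
1) :Z::Z
::::Z
::Z::
:Z:::
:Z::Z
:Z::Z
2) :::ZZ
Z::Z:
:::::
ZZZ::
:ZZ::
:ZZZZ
3) :Z:::
:::Z:
Z:Z:Z
Z:Z::
::::Z
:Z::Z
4) Z:Z::
ZZZZZ
Z:Z:Z
Z::::
:Z:ZZ
:::::
5) Z:Z::
:::::
::Z::
::Z::
Z:::Z
ZZZZZ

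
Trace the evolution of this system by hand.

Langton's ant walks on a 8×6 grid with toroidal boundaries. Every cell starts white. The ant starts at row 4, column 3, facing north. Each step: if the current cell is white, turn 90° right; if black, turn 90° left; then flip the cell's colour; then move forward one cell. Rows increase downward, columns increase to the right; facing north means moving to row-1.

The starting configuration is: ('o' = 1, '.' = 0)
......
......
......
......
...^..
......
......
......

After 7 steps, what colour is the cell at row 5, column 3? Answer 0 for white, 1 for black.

1

0) ......
......
......
......
...^..
......
......
......
1) ......
......
......
......
...o>.
......
......
......
2) ......
......
......
......
...oo.
....v.
......
......
3) ......
......
......
......
...oo.
...<o.
......
......
4) ......
......
......
......
...^o.
...oo.
......
......
5) ......
......
......
......
..<.o.
...oo.
......
......
6) ......
......
......
..^...
..o.o.
...oo.
......
......
7) ......
......
......
..o>..
..o.o.
...oo.
......
......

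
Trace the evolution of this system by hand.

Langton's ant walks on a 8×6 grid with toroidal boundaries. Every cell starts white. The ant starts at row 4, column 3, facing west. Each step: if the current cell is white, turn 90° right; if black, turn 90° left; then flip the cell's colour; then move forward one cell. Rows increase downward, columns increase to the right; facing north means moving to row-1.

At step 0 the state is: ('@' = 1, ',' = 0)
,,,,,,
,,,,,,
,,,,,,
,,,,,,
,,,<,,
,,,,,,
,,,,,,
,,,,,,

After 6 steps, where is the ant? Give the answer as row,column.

5,2

gen 0: ,,,,,,
,,,,,,
,,,,,,
,,,,,,
,,,<,,
,,,,,,
,,,,,,
,,,,,,
gen 1: ,,,,,,
,,,,,,
,,,,,,
,,,^,,
,,,@,,
,,,,,,
,,,,,,
,,,,,,
gen 2: ,,,,,,
,,,,,,
,,,,,,
,,,@>,
,,,@,,
,,,,,,
,,,,,,
,,,,,,
gen 3: ,,,,,,
,,,,,,
,,,,,,
,,,@@,
,,,@v,
,,,,,,
,,,,,,
,,,,,,
gen 4: ,,,,,,
,,,,,,
,,,,,,
,,,@@,
,,,<@,
,,,,,,
,,,,,,
,,,,,,
gen 5: ,,,,,,
,,,,,,
,,,,,,
,,,@@,
,,,,@,
,,,v,,
,,,,,,
,,,,,,
gen 6: ,,,,,,
,,,,,,
,,,,,,
,,,@@,
,,,,@,
,,<@,,
,,,,,,
,,,,,,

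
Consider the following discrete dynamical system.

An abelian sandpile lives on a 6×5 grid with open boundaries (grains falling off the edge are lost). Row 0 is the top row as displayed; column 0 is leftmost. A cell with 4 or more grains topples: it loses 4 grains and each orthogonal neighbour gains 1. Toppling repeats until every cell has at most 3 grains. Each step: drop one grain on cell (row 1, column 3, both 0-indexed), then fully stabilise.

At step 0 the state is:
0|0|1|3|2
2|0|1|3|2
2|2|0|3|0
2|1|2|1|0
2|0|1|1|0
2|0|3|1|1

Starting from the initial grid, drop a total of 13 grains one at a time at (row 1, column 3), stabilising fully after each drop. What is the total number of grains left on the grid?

step 0: 0|0|1|3|2
2|0|1|3|2
2|2|0|3|0
2|1|2|1|0
2|0|1|1|0
2|0|3|1|1
step 1: 0|0|2|0|3
2|0|2|2|3
2|2|1|0|1
2|1|2|2|0
2|0|1|1|0
2|0|3|1|1
step 2: 0|0|2|0|3
2|0|2|3|3
2|2|1|0|1
2|1|2|2|0
2|0|1|1|0
2|0|3|1|1
step 3: 0|0|2|2|0
2|0|3|1|1
2|2|1|1|2
2|1|2|2|0
2|0|1|1|0
2|0|3|1|1
step 4: 0|0|2|2|0
2|0|3|2|1
2|2|1|1|2
2|1|2|2|0
2|0|1|1|0
2|0|3|1|1
step 5: 0|0|2|2|0
2|0|3|3|1
2|2|1|1|2
2|1|2|2|0
2|0|1|1|0
2|0|3|1|1
step 6: 0|0|3|3|0
2|1|0|1|2
2|2|2|2|2
2|1|2|2|0
2|0|1|1|0
2|0|3|1|1
step 7: 0|0|3|3|0
2|1|0|2|2
2|2|2|2|2
2|1|2|2|0
2|0|1|1|0
2|0|3|1|1
step 8: 0|0|3|3|0
2|1|0|3|2
2|2|2|2|2
2|1|2|2|0
2|0|1|1|0
2|0|3|1|1
step 9: 0|1|0|1|1
2|1|2|1|3
2|2|2|3|2
2|1|2|2|0
2|0|1|1|0
2|0|3|1|1
step 10: 0|1|0|1|1
2|1|2|2|3
2|2|2|3|2
2|1|2|2|0
2|0|1|1|0
2|0|3|1|1
step 11: 0|1|0|1|1
2|1|2|3|3
2|2|2|3|2
2|1|2|2|0
2|0|1|1|0
2|0|3|1|1
step 12: 0|1|0|2|2
2|1|3|2|1
2|2|3|1|0
2|1|2|3|1
2|0|1|1|0
2|0|3|1|1
step 13: 0|1|0|2|2
2|1|3|3|1
2|2|3|1|0
2|1|2|3|1
2|0|1|1|0
2|0|3|1|1

43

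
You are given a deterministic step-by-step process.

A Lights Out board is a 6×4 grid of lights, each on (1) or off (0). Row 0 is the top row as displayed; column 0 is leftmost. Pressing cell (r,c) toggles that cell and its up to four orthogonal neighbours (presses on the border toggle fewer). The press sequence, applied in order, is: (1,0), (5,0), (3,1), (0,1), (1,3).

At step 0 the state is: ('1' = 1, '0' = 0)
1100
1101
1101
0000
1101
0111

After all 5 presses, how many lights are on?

12

k=0  1100
1101
1101
0000
1101
0111
k=1  0100
0001
0101
0000
1101
0111
k=2  0100
0001
0101
0000
0101
1011
k=3  0100
0001
0001
1110
0001
1011
k=4  1010
0101
0001
1110
0001
1011
k=5  1011
0110
0000
1110
0001
1011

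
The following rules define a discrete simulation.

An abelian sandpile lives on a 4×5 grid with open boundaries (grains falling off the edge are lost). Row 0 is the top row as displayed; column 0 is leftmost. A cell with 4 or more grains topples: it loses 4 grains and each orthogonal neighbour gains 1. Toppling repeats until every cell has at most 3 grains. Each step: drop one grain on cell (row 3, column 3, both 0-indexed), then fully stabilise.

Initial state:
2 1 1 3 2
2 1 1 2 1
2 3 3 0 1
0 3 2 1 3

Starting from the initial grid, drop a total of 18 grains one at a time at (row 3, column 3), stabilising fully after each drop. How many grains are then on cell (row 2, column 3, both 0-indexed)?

0) 2 1 1 3 2
2 1 1 2 1
2 3 3 0 1
0 3 2 1 3
1) 2 1 1 3 2
2 1 1 2 1
2 3 3 0 1
0 3 2 2 3
2) 2 1 1 3 2
2 1 1 2 1
2 3 3 0 1
0 3 2 3 3
3) 2 1 1 3 2
2 1 1 2 1
2 3 3 1 2
0 3 3 1 0
4) 2 1 1 3 2
2 1 1 2 1
2 3 3 1 2
0 3 3 2 0
5) 2 1 1 3 2
2 1 1 2 1
2 3 3 1 2
0 3 3 3 0
6) 2 1 1 3 2
2 2 2 2 1
3 1 1 3 2
1 1 2 1 1
7) 2 1 1 3 2
2 2 2 2 1
3 1 1 3 2
1 1 2 2 1
8) 2 1 1 3 2
2 2 2 2 1
3 1 1 3 2
1 1 2 3 1
9) 2 1 1 3 2
2 2 2 3 1
3 1 2 0 3
1 1 3 1 2
10) 2 1 1 3 2
2 2 2 3 1
3 1 2 0 3
1 1 3 2 2
11) 2 1 1 3 2
2 2 2 3 1
3 1 2 0 3
1 1 3 3 2
12) 2 1 1 3 2
2 2 2 3 1
3 1 3 1 3
1 2 0 1 3
13) 2 1 1 3 2
2 2 2 3 1
3 1 3 1 3
1 2 0 2 3
14) 2 1 1 3 2
2 2 2 3 1
3 1 3 1 3
1 2 0 3 3
15) 2 1 1 3 2
2 2 2 3 2
3 1 3 3 0
1 2 1 1 1
16) 2 1 1 3 2
2 2 2 3 2
3 1 3 3 0
1 2 1 2 1
17) 2 1 1 3 2
2 2 2 3 2
3 1 3 3 0
1 2 1 3 1
18) 2 1 3 0 3
2 3 0 2 3
3 2 1 2 1
1 2 3 1 2

2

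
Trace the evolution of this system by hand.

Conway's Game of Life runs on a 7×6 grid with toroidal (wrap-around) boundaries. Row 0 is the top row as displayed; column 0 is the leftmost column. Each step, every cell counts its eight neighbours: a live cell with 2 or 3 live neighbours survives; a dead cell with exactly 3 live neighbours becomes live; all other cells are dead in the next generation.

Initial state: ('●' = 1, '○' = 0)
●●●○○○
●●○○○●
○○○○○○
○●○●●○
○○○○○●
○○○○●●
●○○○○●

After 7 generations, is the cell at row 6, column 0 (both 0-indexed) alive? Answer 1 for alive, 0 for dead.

0

step 0: ●●●○○○
●●○○○●
○○○○○○
○●○●●○
○○○○○●
○○○○●●
●○○○○●
step 1: ○○●○○○
○○●○○●
○●●○●●
○○○○●○
●○○●○●
○○○○●○
○○○○●○
step 2: ○○○●○○
●○●○●●
●●●○●●
○●●○○○
○○○●○●
○○○●●○
○○○●○○
step 3: ○○●●○●
○○●○○○
○○○○●○
○○○○○○
○○○●○○
○○●●○○
○○●●○○
step 4: ○●○○●○
○○●○●○
○○○○○○
○○○○○○
○○●●○○
○○○○●○
○●○○○○
step 5: ○●●●○○
○○○●○○
○○○○○○
○○○○○○
○○○●○○
○○●●○○
○○○○○○
step 6: ○○●●○○
○○○●○○
○○○○○○
○○○○○○
○○●●○○
○○●●○○
○●○○○○
step 7: ○○●●○○
○○●●○○
○○○○○○
○○○○○○
○○●●○○
○●○●○○
○●○○○○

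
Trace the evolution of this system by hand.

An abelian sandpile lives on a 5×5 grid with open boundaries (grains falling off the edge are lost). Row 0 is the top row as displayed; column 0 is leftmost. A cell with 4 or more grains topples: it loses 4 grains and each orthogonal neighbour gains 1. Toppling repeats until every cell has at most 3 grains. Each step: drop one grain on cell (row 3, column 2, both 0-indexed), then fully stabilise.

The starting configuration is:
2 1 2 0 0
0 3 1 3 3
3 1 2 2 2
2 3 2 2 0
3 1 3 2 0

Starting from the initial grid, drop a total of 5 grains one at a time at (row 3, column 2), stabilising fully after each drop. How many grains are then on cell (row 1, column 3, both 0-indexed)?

[0] 2 1 2 0 0
0 3 1 3 3
3 1 2 2 2
2 3 2 2 0
3 1 3 2 0
[1] 2 1 2 0 0
0 3 1 3 3
3 1 2 2 2
2 3 3 2 0
3 1 3 2 0
[2] 2 1 2 0 0
0 3 1 3 3
3 2 3 2 2
3 0 2 3 0
3 3 0 3 0
[3] 2 1 2 0 0
0 3 1 3 3
3 2 3 2 2
3 0 3 3 0
3 3 0 3 0
[4] 2 1 2 1 1
0 3 3 1 1
3 3 1 2 0
3 1 2 2 2
3 3 2 0 1
[5] 2 1 2 1 1
0 3 3 1 1
3 3 1 2 0
3 1 3 2 2
3 3 2 0 1

1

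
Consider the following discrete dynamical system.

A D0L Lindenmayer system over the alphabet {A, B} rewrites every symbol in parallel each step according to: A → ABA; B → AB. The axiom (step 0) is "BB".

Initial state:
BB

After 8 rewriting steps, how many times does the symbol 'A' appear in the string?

0) BB
1) ABAB
2) ABAABABAAB
3) ABAABABAABAABABAABABAABAAB
4) ABAABABAABAABABAABABAABAABABAABAABABAABABAABAABABAABABAABAABABAABAAB
5) ABAABABAABAABABAABABAABAABABAABAABABAABABAABAABABAABABAABA…AABABAABABAABAABABAABABAABAABABAABAABABAABABAABAABABAABAAB  (len 178)
6) ABAABABAABAABABAABABAABAABABAABAABABAABABAABAABABAABABAABA…AABABAABABAABAABABAABABAABAABABAABAABABAABABAABAABABAABAAB  (len 466)
7) ABAABABAABAABABAABABAABAABABAABAABABAABABAABAABABAABABAABA…AABABAABABAABAABABAABABAABAABABAABAABABAABABAABAABABAABAAB  (len 1220)
8) ABAABABAABAABABAABABAABAABABAABAABABAABABAABAABABAABABAABA…AABABAABABAABAABABAABABAABAABABAABAABABAABABAABAABABAABAAB  (len 3194)

1974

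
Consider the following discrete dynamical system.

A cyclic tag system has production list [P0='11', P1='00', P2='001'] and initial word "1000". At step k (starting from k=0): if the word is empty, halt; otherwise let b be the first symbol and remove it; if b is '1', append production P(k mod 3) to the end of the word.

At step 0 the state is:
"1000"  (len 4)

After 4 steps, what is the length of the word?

t=0: "1000"  (len 4)
t=1: "00011"  (len 5)
t=2: "0011"  (len 4)
t=3: "011"  (len 3)
t=4: "11"  (len 2)

2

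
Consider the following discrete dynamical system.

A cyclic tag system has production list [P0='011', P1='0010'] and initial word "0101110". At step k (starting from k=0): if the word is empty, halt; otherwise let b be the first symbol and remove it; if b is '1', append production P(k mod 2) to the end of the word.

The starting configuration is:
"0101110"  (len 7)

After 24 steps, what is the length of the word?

16

gen 0: "0101110"  (len 7)
gen 1: "101110"  (len 6)
gen 2: "011100010"  (len 9)
gen 3: "11100010"  (len 8)
gen 4: "11000100010"  (len 11)
gen 5: "1000100010011"  (len 13)
gen 6: "0001000100110010"  (len 16)
gen 7: "001000100110010"  (len 15)
gen 8: "01000100110010"  (len 14)
gen 9: "1000100110010"  (len 13)
gen 10: "0001001100100010"  (len 16)
gen 11: "001001100100010"  (len 15)
gen 12: "01001100100010"  (len 14)
gen 13: "1001100100010"  (len 13)
gen 14: "0011001000100010"  (len 16)
gen 15: "011001000100010"  (len 15)
gen 16: "11001000100010"  (len 14)
gen 17: "1001000100010011"  (len 16)
gen 18: "0010001000100110010"  (len 19)
gen 19: "010001000100110010"  (len 18)
gen 20: "10001000100110010"  (len 17)
gen 21: "0001000100110010011"  (len 19)
gen 22: "001000100110010011"  (len 18)
gen 23: "01000100110010011"  (len 17)
gen 24: "1000100110010011"  (len 16)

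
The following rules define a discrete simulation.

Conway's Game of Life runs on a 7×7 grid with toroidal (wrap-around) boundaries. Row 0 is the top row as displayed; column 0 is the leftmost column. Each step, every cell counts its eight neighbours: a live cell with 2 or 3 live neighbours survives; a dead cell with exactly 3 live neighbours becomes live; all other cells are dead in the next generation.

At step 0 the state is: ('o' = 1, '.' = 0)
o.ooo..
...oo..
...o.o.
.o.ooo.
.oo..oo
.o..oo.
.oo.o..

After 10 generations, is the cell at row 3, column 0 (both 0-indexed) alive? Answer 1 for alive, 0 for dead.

gen 0: o.ooo..
...oo..
...o.o.
.o.ooo.
.oo..oo
.o..oo.
.oo.o..
gen 1: .....o.
.....o.
.....o.
oo.o...
.o....o
....o.o
o......
gen 2: ......o
....ooo
....o.o
ooo...o
.oo..oo
.....oo
.....oo
gen 3: o...o..
o...o.o
.o.oo..
..oo...
..o....
....o..
o......
gen 4: oo...o.
oo..o.o
oo..oo.
.o..o..
..o....
.......
.......
gen 5: .o...o.
..o.o..
..ooo..
oooooo.
.......
.......
.......
gen 6: .......
.oo.oo.
.......
.o...o.
.oooo..
.......
.......
gen 7: .......
.......
.oo.oo.
.o.oo..
.oooo..
..oo...
.......
gen 8: .......
.......
.oo.oo.
o......
.o.....
.o..o..
.......
gen 9: .......
.......
.o.....
o.o....
oo.....
.......
.......
gen 10: .......
.......
.o.....
o.o....
oo.....
.......
.......

1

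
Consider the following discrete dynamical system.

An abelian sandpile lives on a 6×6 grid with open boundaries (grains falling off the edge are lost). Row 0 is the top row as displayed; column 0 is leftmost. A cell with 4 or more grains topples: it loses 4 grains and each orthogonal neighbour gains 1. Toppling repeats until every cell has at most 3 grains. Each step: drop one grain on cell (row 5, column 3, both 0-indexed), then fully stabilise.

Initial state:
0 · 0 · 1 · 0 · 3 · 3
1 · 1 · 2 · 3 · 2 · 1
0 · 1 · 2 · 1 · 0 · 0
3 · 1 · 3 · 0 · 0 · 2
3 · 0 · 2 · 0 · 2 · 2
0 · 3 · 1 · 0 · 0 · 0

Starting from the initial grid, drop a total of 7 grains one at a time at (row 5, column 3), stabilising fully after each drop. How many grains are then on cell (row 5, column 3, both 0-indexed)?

0) 0 · 0 · 1 · 0 · 3 · 3
1 · 1 · 2 · 3 · 2 · 1
0 · 1 · 2 · 1 · 0 · 0
3 · 1 · 3 · 0 · 0 · 2
3 · 0 · 2 · 0 · 2 · 2
0 · 3 · 1 · 0 · 0 · 0
1) 0 · 0 · 1 · 0 · 3 · 3
1 · 1 · 2 · 3 · 2 · 1
0 · 1 · 2 · 1 · 0 · 0
3 · 1 · 3 · 0 · 0 · 2
3 · 0 · 2 · 0 · 2 · 2
0 · 3 · 1 · 1 · 0 · 0
2) 0 · 0 · 1 · 0 · 3 · 3
1 · 1 · 2 · 3 · 2 · 1
0 · 1 · 2 · 1 · 0 · 0
3 · 1 · 3 · 0 · 0 · 2
3 · 0 · 2 · 0 · 2 · 2
0 · 3 · 1 · 2 · 0 · 0
3) 0 · 0 · 1 · 0 · 3 · 3
1 · 1 · 2 · 3 · 2 · 1
0 · 1 · 2 · 1 · 0 · 0
3 · 1 · 3 · 0 · 0 · 2
3 · 0 · 2 · 0 · 2 · 2
0 · 3 · 1 · 3 · 0 · 0
4) 0 · 0 · 1 · 0 · 3 · 3
1 · 1 · 2 · 3 · 2 · 1
0 · 1 · 2 · 1 · 0 · 0
3 · 1 · 3 · 0 · 0 · 2
3 · 0 · 2 · 1 · 2 · 2
0 · 3 · 2 · 0 · 1 · 0
5) 0 · 0 · 1 · 0 · 3 · 3
1 · 1 · 2 · 3 · 2 · 1
0 · 1 · 2 · 1 · 0 · 0
3 · 1 · 3 · 0 · 0 · 2
3 · 0 · 2 · 1 · 2 · 2
0 · 3 · 2 · 1 · 1 · 0
6) 0 · 0 · 1 · 0 · 3 · 3
1 · 1 · 2 · 3 · 2 · 1
0 · 1 · 2 · 1 · 0 · 0
3 · 1 · 3 · 0 · 0 · 2
3 · 0 · 2 · 1 · 2 · 2
0 · 3 · 2 · 2 · 1 · 0
7) 0 · 0 · 1 · 0 · 3 · 3
1 · 1 · 2 · 3 · 2 · 1
0 · 1 · 2 · 1 · 0 · 0
3 · 1 · 3 · 0 · 0 · 2
3 · 0 · 2 · 1 · 2 · 2
0 · 3 · 2 · 3 · 1 · 0

3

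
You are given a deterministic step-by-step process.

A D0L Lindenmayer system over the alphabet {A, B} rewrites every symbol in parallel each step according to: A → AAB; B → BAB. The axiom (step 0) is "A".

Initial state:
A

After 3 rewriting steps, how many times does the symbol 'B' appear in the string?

gen 0: A
gen 1: AAB
gen 2: AABAABBAB
gen 3: AABAABBABAABAABBABBABAABBAB

13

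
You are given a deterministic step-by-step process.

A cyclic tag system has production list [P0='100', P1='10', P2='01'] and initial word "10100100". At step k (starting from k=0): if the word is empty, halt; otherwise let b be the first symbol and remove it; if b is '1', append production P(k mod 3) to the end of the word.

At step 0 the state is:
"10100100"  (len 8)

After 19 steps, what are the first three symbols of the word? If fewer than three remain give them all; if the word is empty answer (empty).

001

t=0: "10100100"  (len 8)
t=1: "0100100100"  (len 10)
t=2: "100100100"  (len 9)
t=3: "0010010001"  (len 10)
t=4: "010010001"  (len 9)
t=5: "10010001"  (len 8)
t=6: "001000101"  (len 9)
t=7: "01000101"  (len 8)
t=8: "1000101"  (len 7)
t=9: "00010101"  (len 8)
t=10: "0010101"  (len 7)
t=11: "010101"  (len 6)
t=12: "10101"  (len 5)
t=13: "0101100"  (len 7)
t=14: "101100"  (len 6)
t=15: "0110001"  (len 7)
t=16: "110001"  (len 6)
t=17: "1000110"  (len 7)
t=18: "00011001"  (len 8)
t=19: "0011001"  (len 7)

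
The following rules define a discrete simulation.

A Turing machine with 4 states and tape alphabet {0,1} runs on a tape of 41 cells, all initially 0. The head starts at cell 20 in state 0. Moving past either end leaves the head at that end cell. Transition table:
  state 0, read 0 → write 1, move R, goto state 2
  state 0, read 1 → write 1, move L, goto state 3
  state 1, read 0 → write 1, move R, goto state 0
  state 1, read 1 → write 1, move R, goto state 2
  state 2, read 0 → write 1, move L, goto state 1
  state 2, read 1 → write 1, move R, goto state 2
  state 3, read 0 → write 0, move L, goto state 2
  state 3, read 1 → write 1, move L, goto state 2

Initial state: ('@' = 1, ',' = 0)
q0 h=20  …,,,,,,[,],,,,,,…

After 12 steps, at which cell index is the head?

24

step 0: q0 h=20  …,,,,,,[,],,,,,,…
step 1: q2 h=21  …,,,,,@[,],,,,,,…
step 2: q1 h=20  …,,,,,,[@]@,,,,,…
step 3: q2 h=21  …,,,,,@[@],,,,,,…
step 4: q2 h=22  …,,,,@@[,],,,,,,…
step 5: q1 h=21  …,,,,,@[@]@,,,,,…
step 6: q2 h=22  …,,,,@@[@],,,,,,…
step 7: q2 h=23  …,,,@@@[,],,,,,,…
step 8: q1 h=22  …,,,,@@[@]@,,,,,…
step 9: q2 h=23  …,,,@@@[@],,,,,,…
step 10: q2 h=24  …,,@@@@[,],,,,,,…
step 11: q1 h=23  …,,,@@@[@]@,,,,,…
step 12: q2 h=24  …,,@@@@[@],,,,,,…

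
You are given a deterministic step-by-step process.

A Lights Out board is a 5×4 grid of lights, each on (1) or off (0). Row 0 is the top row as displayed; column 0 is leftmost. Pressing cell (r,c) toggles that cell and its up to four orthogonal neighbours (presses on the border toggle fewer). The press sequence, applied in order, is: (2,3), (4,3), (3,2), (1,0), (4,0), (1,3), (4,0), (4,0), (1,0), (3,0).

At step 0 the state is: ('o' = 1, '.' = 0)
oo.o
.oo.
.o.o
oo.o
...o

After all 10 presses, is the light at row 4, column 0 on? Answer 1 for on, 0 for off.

gen 0: oo.o
.oo.
.o.o
oo.o
...o
gen 1: oo.o
.ooo
.oo.
oo..
...o
gen 2: oo.o
.ooo
.oo.
oo.o
..o.
gen 3: oo.o
.ooo
.o..
o.o.
....
gen 4: .o.o
o.oo
oo..
o.o.
....
gen 5: .o.o
o.oo
oo..
..o.
oo..
gen 6: .o..
o...
oo.o
..o.
oo..
gen 7: .o..
o...
oo.o
o.o.
....
gen 8: .o..
o...
oo.o
..o.
oo..
gen 9: oo..
.o..
.o.o
..o.
oo..
gen 10: oo..
.o..
oo.o
ooo.
.o..

0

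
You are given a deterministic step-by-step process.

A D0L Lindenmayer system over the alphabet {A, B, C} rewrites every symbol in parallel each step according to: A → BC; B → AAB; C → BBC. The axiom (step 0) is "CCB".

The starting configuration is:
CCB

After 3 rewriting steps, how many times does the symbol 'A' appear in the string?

k=0  CCB
k=1  BBCBBCAAB
k=2  AABAABBBCAABAABBBCBCBCAAB
k=3  BCBCAABBCBCAABAABAABBBCBCBCAABBCBCAABAABAABBBCAABBBCAABBBCBCBCAAB

22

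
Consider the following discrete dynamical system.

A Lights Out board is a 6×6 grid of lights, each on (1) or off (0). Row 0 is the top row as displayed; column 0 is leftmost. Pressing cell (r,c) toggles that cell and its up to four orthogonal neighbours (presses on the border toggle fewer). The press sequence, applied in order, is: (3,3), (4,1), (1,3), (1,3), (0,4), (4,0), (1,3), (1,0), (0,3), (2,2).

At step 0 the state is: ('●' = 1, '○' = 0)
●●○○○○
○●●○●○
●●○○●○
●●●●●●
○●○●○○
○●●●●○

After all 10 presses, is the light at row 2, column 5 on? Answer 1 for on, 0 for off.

gen 0: ●●○○○○
○●●○●○
●●○○●○
●●●●●●
○●○●○○
○●●●●○
gen 1: ●●○○○○
○●●○●○
●●○●●○
●●○○○●
○●○○○○
○●●●●○
gen 2: ●●○○○○
○●●○●○
●●○●●○
●○○○○●
●○●○○○
○○●●●○
gen 3: ●●○●○○
○●○●○○
●●○○●○
●○○○○●
●○●○○○
○○●●●○
gen 4: ●●○○○○
○●●○●○
●●○●●○
●○○○○●
●○●○○○
○○●●●○
gen 5: ●●○●●●
○●●○○○
●●○●●○
●○○○○●
●○●○○○
○○●●●○
gen 6: ●●○●●●
○●●○○○
●●○●●○
○○○○○●
○●●○○○
●○●●●○
gen 7: ●●○○●●
○●○●●○
●●○○●○
○○○○○●
○●●○○○
●○●●●○
gen 8: ○●○○●●
●○○●●○
○●○○●○
○○○○○●
○●●○○○
●○●●●○
gen 9: ○●●●○●
●○○○●○
○●○○●○
○○○○○●
○●●○○○
●○●●●○
gen 10: ○●●●○●
●○●○●○
○○●●●○
○○●○○●
○●●○○○
●○●●●○

0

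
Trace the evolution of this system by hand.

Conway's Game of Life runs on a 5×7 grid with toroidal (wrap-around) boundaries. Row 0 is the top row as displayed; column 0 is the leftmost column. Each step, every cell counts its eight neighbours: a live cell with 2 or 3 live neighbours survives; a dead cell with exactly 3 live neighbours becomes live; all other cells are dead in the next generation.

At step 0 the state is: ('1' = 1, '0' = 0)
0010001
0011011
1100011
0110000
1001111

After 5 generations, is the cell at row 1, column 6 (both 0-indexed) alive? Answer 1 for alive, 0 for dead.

0

step 0: 0010001
0011011
1100011
0110000
1001111
step 1: 0110000
0011100
0001110
0011000
1001111
step 2: 1100001
0100010
0000010
0010000
1000111
step 3: 0100100
0100010
0000000
0000100
0000010
step 4: 0000110
0000000
0000000
0000000
0000110
step 5: 0000110
0000000
0000000
0000000
0000110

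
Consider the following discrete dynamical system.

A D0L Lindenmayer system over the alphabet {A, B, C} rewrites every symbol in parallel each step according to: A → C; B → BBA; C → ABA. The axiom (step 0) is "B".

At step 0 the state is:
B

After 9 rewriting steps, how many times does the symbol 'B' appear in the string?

1281

gen 0: B
gen 1: BBA
gen 2: BBABBAC
gen 3: BBABBACBBABBACABA
gen 4: BBABBACBBABBACABABBABBACBBABBACABACBBAC
gen 5: BBABBACBBABBACABABBABBACBBABBACABACBBACBBABBACBBABBACABABBABBACBBABBACABACBBACABABBABBACABA
gen 6: BBABBACBBABBACABABBABBACBBABBACABACBBACBBABBACBBABBACABABB…BACBBABBACABACBBACABABBABBACABACBBACBBABBACBBABBACABACBBAC  (len 209)
gen 7: BBABBACBBABBACABABBABBACBBABBACABACBBACBBABBACBBABBACABABB…BACABABBABBACBBABBACABABBABBACBBABBACABACBBACABABBABBACABA  (len 483)
gen 8: BBABBACBBABBACABABBABBACBBABBACABACBBACBBABBACBBABBACABABB…BACBBABBACABACBBACABABBABBACABACBBACBBABBACBBABBACABACBBAC  (len 1111)
gen 9: BBABBACBBABBACABABBABBACBBABBACABACBBACBBABBACBBABBACABABB…BACABABBABBACBBABBACABABBABBACBBABBACABACBBACABABBABBACABA  (len 2561)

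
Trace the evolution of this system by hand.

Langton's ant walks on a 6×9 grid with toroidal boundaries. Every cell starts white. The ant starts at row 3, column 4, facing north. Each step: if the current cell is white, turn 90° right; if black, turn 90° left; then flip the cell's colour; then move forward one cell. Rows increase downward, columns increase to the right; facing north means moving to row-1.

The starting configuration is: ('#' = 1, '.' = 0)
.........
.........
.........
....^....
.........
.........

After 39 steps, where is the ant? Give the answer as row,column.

[0] .........
.........
.........
....^....
.........
.........
[1] .........
.........
.........
....#>...
.........
.........
[2] .........
.........
.........
....##...
.....v...
.........
[3] .........
.........
.........
....##...
....<#...
.........
[4] .........
.........
.........
....^#...
....##...
.........
[5] .........
.........
.........
...<.#...
....##...
.........
[6] .........
.........
...^.....
...#.#...
....##...
.........
[7] .........
.........
...#>....
...#.#...
....##...
.........
[8] .........
.........
...##....
...#v#...
....##...
.........
[9] .........
.........
...##....
...<##...
....##...
.........
[10] .........
.........
...##....
....##...
...v##...
.........
[11] .........
.........
...##....
....##...
..<###...
.........
[12] .........
.........
...##....
..^.##...
..####...
.........
[13] .........
.........
...##....
..#>##...
..####...
.........
[14] .........
.........
...##....
..####...
..#v##...
.........
[15] .........
.........
...##....
..####...
..#.>#...
.........
[16] .........
.........
...##....
..##^#...
..#..#...
.........
[17] .........
.........
...##....
..#<.#...
..#..#...
.........
[18] .........
.........
...##....
..#..#...
..#v.#...
.........
[19] .........
.........
...##....
..#..#...
..<#.#...
.........
[20] .........
.........
...##....
..#..#...
...#.#...
..v......
[21] .........
.........
...##....
..#..#...
...#.#...
.<#......
[22] .........
.........
...##....
..#..#...
.^.#.#...
.##......
[23] .........
.........
...##....
..#..#...
.#>#.#...
.##......
[24] .........
.........
...##....
..#..#...
.###.#...
.#v......
[25] .........
.........
...##....
..#..#...
.###.#...
.#.>.....
[26] ...v.....
.........
...##....
..#..#...
.###.#...
.#.#.....
[27] ..<#.....
.........
...##....
..#..#...
.###.#...
.#.#.....
[28] ..##.....
.........
...##....
..#..#...
.###.#...
.#^#.....
[29] ..##.....
.........
...##....
..#..#...
.###.#...
.##>.....
[30] ..##.....
.........
...##....
..#..#...
.##^.#...
.##......
[31] ..##.....
.........
...##....
..#..#...
.#<..#...
.##......
[32] ..##.....
.........
...##....
..#..#...
.#...#...
.#v......
[33] ..##.....
.........
...##....
..#..#...
.#...#...
.#.>.....
[34] ..#v.....
.........
...##....
..#..#...
.#...#...
.#.#.....
[35] ..#.>....
.........
...##....
..#..#...
.#...#...
.#.#.....
[36] ..#.#....
....v....
...##....
..#..#...
.#...#...
.#.#.....
[37] ..#.#....
...<#....
...##....
..#..#...
.#...#...
.#.#.....
[38] ..#^#....
...##....
...##....
..#..#...
.#...#...
.#.#.....
[39] ..##>....
...##....
...##....
..#..#...
.#...#...
.#.#.....

0,4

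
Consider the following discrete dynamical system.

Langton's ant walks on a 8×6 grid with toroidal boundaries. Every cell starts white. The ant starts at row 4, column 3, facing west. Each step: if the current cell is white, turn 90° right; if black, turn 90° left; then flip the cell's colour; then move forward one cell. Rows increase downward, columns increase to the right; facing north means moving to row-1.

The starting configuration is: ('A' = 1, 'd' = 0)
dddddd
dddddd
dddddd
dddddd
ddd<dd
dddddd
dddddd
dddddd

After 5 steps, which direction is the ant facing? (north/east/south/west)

south

gen 0: dddddd
dddddd
dddddd
dddddd
ddd<dd
dddddd
dddddd
dddddd
gen 1: dddddd
dddddd
dddddd
ddd^dd
dddAdd
dddddd
dddddd
dddddd
gen 2: dddddd
dddddd
dddddd
dddA>d
dddAdd
dddddd
dddddd
dddddd
gen 3: dddddd
dddddd
dddddd
dddAAd
dddAvd
dddddd
dddddd
dddddd
gen 4: dddddd
dddddd
dddddd
dddAAd
ddd<Ad
dddddd
dddddd
dddddd
gen 5: dddddd
dddddd
dddddd
dddAAd
ddddAd
dddvdd
dddddd
dddddd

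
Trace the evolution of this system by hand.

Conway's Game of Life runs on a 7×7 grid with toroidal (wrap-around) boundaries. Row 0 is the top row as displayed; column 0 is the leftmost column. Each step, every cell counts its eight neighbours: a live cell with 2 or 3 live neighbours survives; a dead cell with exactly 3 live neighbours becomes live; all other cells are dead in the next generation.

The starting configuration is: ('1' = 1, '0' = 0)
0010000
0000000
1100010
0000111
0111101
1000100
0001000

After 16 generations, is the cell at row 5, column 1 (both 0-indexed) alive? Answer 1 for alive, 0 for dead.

0

0) 0010000
0000000
1100010
0000111
0111101
1000100
0001000
1) 0000000
0100000
1000110
0000000
0110001
1100110
0001000
2) 0000000
0000000
0000000
1100011
0110011
1101111
0000100
3) 0000000
0000000
1000001
0110010
0001000
0101000
1001101
4) 0000000
0000000
1100001
1110001
0101100
1001000
1011100
5) 0001000
1000000
0010001
0001011
0001101
1000000
0111100
6) 0101100
0000000
1000011
1011001
1001101
1100010
0111100
7) 0100100
1000111
1100010
0011000
0001100
0000010
0000010
8) 1000100
0000100
1111010
0111000
0011100
0000010
0000110
9) 0001100
1010111
1000000
1000000
0100100
0000010
0000111
10) 1000000
1100111
1000010
1100000
0000000
0000001
0001001
11) 0100100
0100110
0000110
1100001
1000000
0000000
1000001
12) 0100101
0001000
0100100
1100011
1100001
1000001
1000000
13) 1000000
1011110
0110111
0010010
0000000
0000000
0100010
14) 1011010
1010000
1000000
0111111
0000000
0000000
0000000
15) 0011001
1011000
1000110
1111111
0011110
0000000
0000000
16) 0111000
1010010
0000000
1000000
1000000
0001100
0000000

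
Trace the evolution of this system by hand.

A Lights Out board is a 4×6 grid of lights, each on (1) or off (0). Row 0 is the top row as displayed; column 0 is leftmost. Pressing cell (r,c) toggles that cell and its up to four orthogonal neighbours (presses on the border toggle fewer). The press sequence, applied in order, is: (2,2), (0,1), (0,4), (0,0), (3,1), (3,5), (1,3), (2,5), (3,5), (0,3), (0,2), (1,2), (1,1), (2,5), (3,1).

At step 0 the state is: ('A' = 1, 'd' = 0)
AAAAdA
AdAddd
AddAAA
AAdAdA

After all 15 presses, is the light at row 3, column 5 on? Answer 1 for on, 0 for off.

step 0: AAAAdA
AdAddd
AddAAA
AAdAdA
step 1: AAAAdA
Addddd
AAAdAA
AAAAdA
step 2: dddAdA
AAdddd
AAAdAA
AAAAdA
step 3: ddddAd
AAddAd
AAAdAA
AAAAdA
step 4: AAddAd
dAddAd
AAAdAA
AAAAdA
step 5: AAddAd
dAddAd
AdAdAA
dddAdA
step 6: AAddAd
dAddAd
AdAdAd
dddAAd
step 7: AAdAAd
dAAAdd
AdAAAd
dddAAd
step 8: AAdAAd
dAAAdA
AdAAdA
dddAAA
step 9: AAdAAd
dAAAdA
AdAAdd
dddAdd
step 10: AAAddd
dAAddA
AdAAdd
dddAdd
step 11: AddAdd
dAdddA
AdAAdd
dddAdd
step 12: AdAAdd
ddAAdA
AddAdd
dddAdd
step 13: AAAAdd
AAdAdA
AAdAdd
dddAdd
step 14: AAAAdd
AAdAdd
AAdAAA
dddAdA
step 15: AAAAdd
AAdAdd
AddAAA
AAAAdA

1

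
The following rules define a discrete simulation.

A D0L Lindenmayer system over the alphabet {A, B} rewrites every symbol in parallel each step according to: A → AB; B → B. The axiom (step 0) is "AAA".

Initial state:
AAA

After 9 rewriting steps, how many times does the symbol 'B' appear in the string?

27

gen 0: AAA
gen 1: ABABAB
gen 2: ABBABBABB
gen 3: ABBBABBBABBB
gen 4: ABBBBABBBBABBBB
gen 5: ABBBBBABBBBBABBBBB
gen 6: ABBBBBBABBBBBBABBBBBB
gen 7: ABBBBBBBABBBBBBBABBBBBBB
gen 8: ABBBBBBBBABBBBBBBBABBBBBBBB
gen 9: ABBBBBBBBBABBBBBBBBBABBBBBBBBB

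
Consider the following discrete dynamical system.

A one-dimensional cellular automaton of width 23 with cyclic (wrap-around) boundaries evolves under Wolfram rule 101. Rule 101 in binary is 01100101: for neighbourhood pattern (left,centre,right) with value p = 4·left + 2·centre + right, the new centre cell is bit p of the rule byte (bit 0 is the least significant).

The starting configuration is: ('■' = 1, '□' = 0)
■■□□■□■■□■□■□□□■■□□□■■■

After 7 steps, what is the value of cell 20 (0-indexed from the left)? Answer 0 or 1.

1

k=0  ■■□□■□■■□■□■□□□■■□□□■■■
k=1  □■□□■■□■■■■■□■□□■□■□□□□
k=2  □■□□□■■□□□□■■■□□■■■□■■■
k=3  ■■□■□□■□■■□□□■□□□□■■□□■
k=4  □■■■□□■■□■□■□■□■■□□■□□□
k=5  □□□■□□□■■■■■■■■□■□□■□■■
k=6  □■□■□■□□□□□□□□■■■□□■■□■
k=7  ■■■■■■□■■■■■■□□□■□□□■■■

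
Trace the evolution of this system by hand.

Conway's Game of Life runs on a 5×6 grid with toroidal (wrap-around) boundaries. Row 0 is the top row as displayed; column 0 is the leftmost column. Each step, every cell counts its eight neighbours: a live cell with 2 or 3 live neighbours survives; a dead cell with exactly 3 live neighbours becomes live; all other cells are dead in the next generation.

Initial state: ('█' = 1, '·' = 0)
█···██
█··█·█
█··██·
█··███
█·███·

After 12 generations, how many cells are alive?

4

step 0: █···██
█··█·█
█··██·
█··███
█·███·
step 1: ··█···
·█·█··
·██···
█·····
··█···
step 2: ·███··
·█·█··
███···
··█···
·█····
step 3: ██·█··
···█··
█··█··
█·█···
·█·█··
step 4: ██·██·
██·██·
·███··
█·██··
···█··
step 5: ██····
······
·····█
····█·
█····█
step 6: ██···█
█·····
······
█···█·
██···█
step 7: ······
██···█
·····█
██····
····█·
step 8: █····█
█····█
·····█
█····█
······
step 9: █····█
····█·
····█·
█····█
······
step 10: ·····█
····█·
····█·
·····█
······
step 11: ······
····██
····██
······
······
step 12: ······
····██
····██
······
······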